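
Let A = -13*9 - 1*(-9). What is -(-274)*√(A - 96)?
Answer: 548*I*√51 ≈ 3913.5*I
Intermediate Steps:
A = -108 (A = -117 + 9 = -108)
-(-274)*√(A - 96) = -(-274)*√(-108 - 96) = -(-274)*√(-204) = -(-274)*2*I*√51 = -(-548)*I*√51 = 548*I*√51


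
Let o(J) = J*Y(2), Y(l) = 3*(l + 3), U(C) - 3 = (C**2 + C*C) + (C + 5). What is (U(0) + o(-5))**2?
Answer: 4489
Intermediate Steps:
U(C) = 8 + C + 2*C**2 (U(C) = 3 + ((C**2 + C*C) + (C + 5)) = 3 + ((C**2 + C**2) + (5 + C)) = 3 + (2*C**2 + (5 + C)) = 3 + (5 + C + 2*C**2) = 8 + C + 2*C**2)
Y(l) = 9 + 3*l (Y(l) = 3*(3 + l) = 9 + 3*l)
o(J) = 15*J (o(J) = J*(9 + 3*2) = J*(9 + 6) = J*15 = 15*J)
(U(0) + o(-5))**2 = ((8 + 0 + 2*0**2) + 15*(-5))**2 = ((8 + 0 + 2*0) - 75)**2 = ((8 + 0 + 0) - 75)**2 = (8 - 75)**2 = (-67)**2 = 4489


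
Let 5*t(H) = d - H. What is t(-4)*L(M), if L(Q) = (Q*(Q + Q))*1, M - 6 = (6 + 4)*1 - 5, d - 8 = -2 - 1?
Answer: 2178/5 ≈ 435.60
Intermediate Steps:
d = 5 (d = 8 + (-2 - 1) = 8 - 3 = 5)
t(H) = 1 - H/5 (t(H) = (5 - H)/5 = 1 - H/5)
M = 11 (M = 6 + ((6 + 4)*1 - 5) = 6 + (10*1 - 5) = 6 + (10 - 5) = 6 + 5 = 11)
L(Q) = 2*Q² (L(Q) = (Q*(2*Q))*1 = (2*Q²)*1 = 2*Q²)
t(-4)*L(M) = (1 - ⅕*(-4))*(2*11²) = (1 + ⅘)*(2*121) = (9/5)*242 = 2178/5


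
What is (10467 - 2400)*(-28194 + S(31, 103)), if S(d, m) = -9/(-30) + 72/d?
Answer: -70500150909/310 ≈ -2.2742e+8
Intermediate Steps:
S(d, m) = 3/10 + 72/d (S(d, m) = -9*(-1/30) + 72/d = 3/10 + 72/d)
(10467 - 2400)*(-28194 + S(31, 103)) = (10467 - 2400)*(-28194 + (3/10 + 72/31)) = 8067*(-28194 + (3/10 + 72*(1/31))) = 8067*(-28194 + (3/10 + 72/31)) = 8067*(-28194 + 813/310) = 8067*(-8739327/310) = -70500150909/310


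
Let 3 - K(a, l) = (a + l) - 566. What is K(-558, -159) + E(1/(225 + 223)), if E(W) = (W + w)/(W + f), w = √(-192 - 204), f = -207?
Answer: 119257209/92735 - 2688*I*√11/92735 ≈ 1286.0 - 0.096135*I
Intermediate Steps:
w = 6*I*√11 (w = √(-396) = 6*I*√11 ≈ 19.9*I)
K(a, l) = 569 - a - l (K(a, l) = 3 - ((a + l) - 566) = 3 - (-566 + a + l) = 3 + (566 - a - l) = 569 - a - l)
E(W) = (W + 6*I*√11)/(-207 + W) (E(W) = (W + 6*I*√11)/(W - 207) = (W + 6*I*√11)/(-207 + W))
K(-558, -159) + E(1/(225 + 223)) = (569 - 1*(-558) - 1*(-159)) + (1/(225 + 223) + 6*I*√11)/(-207 + 1/(225 + 223)) = (569 + 558 + 159) + (1/448 + 6*I*√11)/(-207 + 1/448) = 1286 + (1/448 + 6*I*√11)/(-207 + 1/448) = 1286 + (1/448 + 6*I*√11)/(-92735/448) = 1286 - 448*(1/448 + 6*I*√11)/92735 = 1286 + (-1/92735 - 2688*I*√11/92735) = 119257209/92735 - 2688*I*√11/92735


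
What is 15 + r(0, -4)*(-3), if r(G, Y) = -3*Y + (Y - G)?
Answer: -9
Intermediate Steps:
r(G, Y) = -G - 2*Y
15 + r(0, -4)*(-3) = 15 + (-1*0 - 2*(-4))*(-3) = 15 + (0 + 8)*(-3) = 15 + 8*(-3) = 15 - 24 = -9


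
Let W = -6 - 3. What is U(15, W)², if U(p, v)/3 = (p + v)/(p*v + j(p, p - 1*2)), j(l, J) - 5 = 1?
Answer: 36/1849 ≈ 0.019470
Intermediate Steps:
j(l, J) = 6 (j(l, J) = 5 + 1 = 6)
W = -9
U(p, v) = 3*(p + v)/(6 + p*v) (U(p, v) = 3*((p + v)/(p*v + 6)) = 3*((p + v)/(6 + p*v)) = 3*(p + v)/(6 + p*v))
U(15, W)² = (3*(15 - 9)/(6 + 15*(-9)))² = (3*6/(6 - 135))² = (3*6/(-129))² = (3*(-1/129)*6)² = (-6/43)² = 36/1849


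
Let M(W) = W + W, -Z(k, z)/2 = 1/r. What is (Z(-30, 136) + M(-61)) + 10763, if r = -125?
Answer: 1330127/125 ≈ 10641.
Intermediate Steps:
Z(k, z) = 2/125 (Z(k, z) = -2/(-125) = -2*(-1/125) = 2/125)
M(W) = 2*W
(Z(-30, 136) + M(-61)) + 10763 = (2/125 + 2*(-61)) + 10763 = (2/125 - 122) + 10763 = -15248/125 + 10763 = 1330127/125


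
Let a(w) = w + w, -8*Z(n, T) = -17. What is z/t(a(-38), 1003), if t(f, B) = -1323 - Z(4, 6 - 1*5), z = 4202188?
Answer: -33617504/10601 ≈ -3171.2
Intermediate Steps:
Z(n, T) = 17/8 (Z(n, T) = -⅛*(-17) = 17/8)
a(w) = 2*w
t(f, B) = -10601/8 (t(f, B) = -1323 - 1*17/8 = -1323 - 17/8 = -10601/8)
z/t(a(-38), 1003) = 4202188/(-10601/8) = 4202188*(-8/10601) = -33617504/10601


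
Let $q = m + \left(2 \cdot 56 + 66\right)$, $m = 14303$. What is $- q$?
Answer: $-14481$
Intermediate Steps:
$q = 14481$ ($q = 14303 + \left(2 \cdot 56 + 66\right) = 14303 + \left(112 + 66\right) = 14303 + 178 = 14481$)
$- q = \left(-1\right) 14481 = -14481$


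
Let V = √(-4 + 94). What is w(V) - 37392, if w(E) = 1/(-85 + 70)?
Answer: -560881/15 ≈ -37392.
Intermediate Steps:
V = 3*√10 (V = √90 = 3*√10 ≈ 9.4868)
w(E) = -1/15 (w(E) = 1/(-15) = -1/15)
w(V) - 37392 = -1/15 - 37392 = -560881/15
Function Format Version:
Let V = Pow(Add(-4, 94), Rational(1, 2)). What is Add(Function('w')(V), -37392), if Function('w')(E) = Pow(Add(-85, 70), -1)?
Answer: Rational(-560881, 15) ≈ -37392.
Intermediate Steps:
V = Mul(3, Pow(10, Rational(1, 2))) (V = Pow(90, Rational(1, 2)) = Mul(3, Pow(10, Rational(1, 2))) ≈ 9.4868)
Function('w')(E) = Rational(-1, 15) (Function('w')(E) = Pow(-15, -1) = Rational(-1, 15))
Add(Function('w')(V), -37392) = Add(Rational(-1, 15), -37392) = Rational(-560881, 15)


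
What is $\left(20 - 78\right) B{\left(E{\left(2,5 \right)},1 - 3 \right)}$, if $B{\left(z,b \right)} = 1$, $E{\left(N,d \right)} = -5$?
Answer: $-58$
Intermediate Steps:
$\left(20 - 78\right) B{\left(E{\left(2,5 \right)},1 - 3 \right)} = \left(20 - 78\right) 1 = \left(-58\right) 1 = -58$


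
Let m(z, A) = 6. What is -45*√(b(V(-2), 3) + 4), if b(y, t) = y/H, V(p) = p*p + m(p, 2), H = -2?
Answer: -45*I ≈ -45.0*I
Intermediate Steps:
V(p) = 6 + p² (V(p) = p*p + 6 = p² + 6 = 6 + p²)
b(y, t) = -y/2 (b(y, t) = y/(-2) = y*(-½) = -y/2)
-45*√(b(V(-2), 3) + 4) = -45*√(-(6 + (-2)²)/2 + 4) = -45*√(-(6 + 4)/2 + 4) = -45*√(-½*10 + 4) = -45*√(-5 + 4) = -45*I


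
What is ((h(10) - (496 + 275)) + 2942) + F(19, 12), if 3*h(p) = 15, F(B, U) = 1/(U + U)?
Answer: 52225/24 ≈ 2176.0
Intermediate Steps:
F(B, U) = 1/(2*U)
h(p) = 5 (h(p) = (1/3)*15 = 5)
((h(10) - (496 + 275)) + 2942) + F(19, 12) = ((5 - (496 + 275)) + 2942) + (1/2)/12 = ((5 - 1*771) + 2942) + (1/2)*(1/12) = ((5 - 771) + 2942) + 1/24 = (-766 + 2942) + 1/24 = 2176 + 1/24 = 52225/24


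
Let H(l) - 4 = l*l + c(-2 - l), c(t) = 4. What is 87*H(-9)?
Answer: 7743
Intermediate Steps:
H(l) = 8 + l² (H(l) = 4 + (l*l + 4) = 4 + (l² + 4) = 4 + (4 + l²) = 8 + l²)
87*H(-9) = 87*(8 + (-9)²) = 87*(8 + 81) = 87*89 = 7743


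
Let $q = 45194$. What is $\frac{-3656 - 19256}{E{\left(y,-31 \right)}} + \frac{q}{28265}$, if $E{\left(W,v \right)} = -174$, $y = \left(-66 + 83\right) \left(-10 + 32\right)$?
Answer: $\frac{327735718}{2459055} \approx 133.28$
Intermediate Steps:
$y = 374$ ($y = 17 \cdot 22 = 374$)
$\frac{-3656 - 19256}{E{\left(y,-31 \right)}} + \frac{q}{28265} = \frac{-3656 - 19256}{-174} + \frac{45194}{28265} = \left(-22912\right) \left(- \frac{1}{174}\right) + 45194 \cdot \frac{1}{28265} = \frac{11456}{87} + \frac{45194}{28265} = \frac{327735718}{2459055}$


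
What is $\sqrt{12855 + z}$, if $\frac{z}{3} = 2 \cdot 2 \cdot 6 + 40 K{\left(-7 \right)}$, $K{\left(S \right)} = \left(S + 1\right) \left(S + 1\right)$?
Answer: $\sqrt{17247} \approx 131.33$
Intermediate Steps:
$K{\left(S \right)} = \left(1 + S\right)^{2}$ ($K{\left(S \right)} = \left(1 + S\right) \left(1 + S\right) = \left(1 + S\right)^{2}$)
$z = 4392$ ($z = 3 \left(2 \cdot 2 \cdot 6 + 40 \left(1 - 7\right)^{2}\right) = 3 \left(4 \cdot 6 + 40 \left(-6\right)^{2}\right) = 3 \left(24 + 40 \cdot 36\right) = 3 \left(24 + 1440\right) = 3 \cdot 1464 = 4392$)
$\sqrt{12855 + z} = \sqrt{12855 + 4392} = \sqrt{17247}$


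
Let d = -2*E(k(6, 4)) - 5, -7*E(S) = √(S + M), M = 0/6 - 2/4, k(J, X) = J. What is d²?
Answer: (35 - √22)²/49 ≈ 18.748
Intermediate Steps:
M = -½ (M = 0*(⅙) - 2*¼ = 0 - ½ = -½ ≈ -0.50000)
E(S) = -√(-½ + S)/7 (E(S) = -√(S - ½)/7 = -√(-½ + S)/7)
d = -5 + √22/7 (d = -(-1)*√(-2 + 4*6)/7 - 5 = -(-1)*√(-2 + 24)/7 - 5 = -(-1)*√22/7 - 5 = √22/7 - 5 = -5 + √22/7 ≈ -4.3299)
d² = (-5 + √22/7)²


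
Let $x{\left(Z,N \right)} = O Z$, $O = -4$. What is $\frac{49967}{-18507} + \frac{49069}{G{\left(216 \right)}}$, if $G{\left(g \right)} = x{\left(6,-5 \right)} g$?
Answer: $- \frac{389049637}{31980096} \approx -12.165$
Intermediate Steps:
$x{\left(Z,N \right)} = - 4 Z$
$G{\left(g \right)} = - 24 g$ ($G{\left(g \right)} = \left(-4\right) 6 g = - 24 g$)
$\frac{49967}{-18507} + \frac{49069}{G{\left(216 \right)}} = \frac{49967}{-18507} + \frac{49069}{\left(-24\right) 216} = 49967 \left(- \frac{1}{18507}\right) + \frac{49069}{-5184} = - \frac{49967}{18507} + 49069 \left(- \frac{1}{5184}\right) = - \frac{49967}{18507} - \frac{49069}{5184} = - \frac{389049637}{31980096}$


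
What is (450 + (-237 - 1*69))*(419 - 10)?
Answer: 58896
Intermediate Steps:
(450 + (-237 - 1*69))*(419 - 10) = (450 + (-237 - 69))*409 = (450 - 306)*409 = 144*409 = 58896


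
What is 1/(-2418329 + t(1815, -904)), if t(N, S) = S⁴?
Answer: 1/667839572327 ≈ 1.4974e-12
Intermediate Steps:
1/(-2418329 + t(1815, -904)) = 1/(-2418329 + (-904)⁴) = 1/(-2418329 + 667841990656) = 1/667839572327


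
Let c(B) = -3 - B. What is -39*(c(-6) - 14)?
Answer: 429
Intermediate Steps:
-39*(c(-6) - 14) = -39*((-3 - 1*(-6)) - 14) = -39*((-3 + 6) - 14) = -39*(3 - 14) = -39*(-11) = 429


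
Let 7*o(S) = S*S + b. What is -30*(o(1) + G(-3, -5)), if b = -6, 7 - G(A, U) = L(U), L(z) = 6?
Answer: -60/7 ≈ -8.5714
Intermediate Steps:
G(A, U) = 1 (G(A, U) = 7 - 1*6 = 7 - 6 = 1)
o(S) = -6/7 + S**2/7 (o(S) = (S*S - 6)/7 = (S**2 - 6)/7 = (-6 + S**2)/7 = -6/7 + S**2/7)
-30*(o(1) + G(-3, -5)) = -30*((-6/7 + (1/7)*1**2) + 1) = -30*((-6/7 + (1/7)*1) + 1) = -30*((-6/7 + 1/7) + 1) = -30*(-5/7 + 1) = -30*2/7 = -60/7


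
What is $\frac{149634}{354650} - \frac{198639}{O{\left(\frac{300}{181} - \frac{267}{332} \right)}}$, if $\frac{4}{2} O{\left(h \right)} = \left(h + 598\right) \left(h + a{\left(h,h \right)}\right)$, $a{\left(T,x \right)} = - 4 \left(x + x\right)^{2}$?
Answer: $\frac{142515544986374151294103}{2303261702556136029675} \approx 61.876$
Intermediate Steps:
$a{\left(T,x \right)} = - 16 x^{2}$ ($a{\left(T,x \right)} = - 4 \left(2 x\right)^{2} = - 4 \cdot 4 x^{2} = - 16 x^{2}$)
$O{\left(h \right)} = \frac{\left(598 + h\right) \left(h - 16 h^{2}\right)}{2}$ ($O{\left(h \right)} = \frac{\left(h + 598\right) \left(h - 16 h^{2}\right)}{2} = \frac{\left(598 + h\right) \left(h - 16 h^{2}\right)}{2}$)
$\frac{149634}{354650} - \frac{198639}{O{\left(\frac{300}{181} - \frac{267}{332} \right)}} = \frac{149634}{354650} - \frac{198639}{\frac{1}{2} \left(\frac{300}{181} - \frac{267}{332}\right) \left(598 - 9567 \left(\frac{300}{181} - \frac{267}{332}\right) - 16 \left(\frac{300}{181} - \frac{267}{332}\right)^{2}\right)} = 149634 \cdot \frac{1}{354650} - \frac{198639}{\frac{1}{2} \left(300 \cdot \frac{1}{181} - \frac{267}{332}\right) \left(598 - 9567 \left(300 \cdot \frac{1}{181} - \frac{267}{332}\right) - 16 \left(300 \cdot \frac{1}{181} - \frac{267}{332}\right)^{2}\right)} = \frac{74817}{177325} - \frac{198639}{\frac{1}{2} \left(\frac{300}{181} - \frac{267}{332}\right) \left(598 - 9567 \left(\frac{300}{181} - \frac{267}{332}\right) - 16 \left(\frac{300}{181} - \frac{267}{332}\right)^{2}\right)} = \frac{74817}{177325} - \frac{198639}{\frac{1}{2} \cdot \frac{51273}{60092} \left(598 - \frac{490528791}{60092} - 16 \left(\frac{51273}{60092}\right)^{2}\right)} = \frac{74817}{177325} - \frac{198639}{\frac{1}{2} \cdot \frac{51273}{60092} \left(598 - \frac{490528791}{60092} - \frac{2628920529}{225690529}\right)} = \frac{74817}{177325} - \frac{198639}{\frac{1}{2} \cdot \frac{51273}{60092} \left(- \frac{6839877963941}{902762116}\right)} = \frac{74817}{177325} - \frac{198639}{- \frac{350701062845146893}{108497562149344}} = \frac{74817}{177325} - - \frac{798216564732723808}{12988928253523959} = \frac{74817}{177325} + \frac{798216564732723808}{12988928253523959} = \frac{142515544986374151294103}{2303261702556136029675}$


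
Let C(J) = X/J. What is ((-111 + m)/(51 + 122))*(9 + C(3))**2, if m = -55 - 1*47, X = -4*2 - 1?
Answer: -7668/173 ≈ -44.324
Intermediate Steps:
X = -9 (X = -8 - 1 = -9)
m = -102 (m = -55 - 47 = -102)
C(J) = -9/J
((-111 + m)/(51 + 122))*(9 + C(3))**2 = ((-111 - 102)/(51 + 122))*(9 - 9/3)**2 = (-213/173)*(9 - 9*1/3)**2 = (-213*1/173)*(9 - 3)**2 = -213/173*6**2 = -213/173*36 = -7668/173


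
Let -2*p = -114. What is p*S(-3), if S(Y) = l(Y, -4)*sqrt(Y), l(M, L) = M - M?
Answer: 0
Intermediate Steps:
p = 57 (p = -1/2*(-114) = 57)
l(M, L) = 0
S(Y) = 0 (S(Y) = 0*sqrt(Y) = 0)
p*S(-3) = 57*0 = 0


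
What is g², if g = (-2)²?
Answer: 16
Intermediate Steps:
g = 4
g² = 4² = 16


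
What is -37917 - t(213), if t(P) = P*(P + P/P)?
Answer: -83499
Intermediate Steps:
t(P) = P*(1 + P) (t(P) = P*(P + 1) = P*(1 + P))
-37917 - t(213) = -37917 - 213*(1 + 213) = -37917 - 213*214 = -37917 - 1*45582 = -37917 - 45582 = -83499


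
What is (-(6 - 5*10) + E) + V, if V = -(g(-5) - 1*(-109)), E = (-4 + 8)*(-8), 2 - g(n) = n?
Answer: -104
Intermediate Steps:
g(n) = 2 - n
E = -32 (E = 4*(-8) = -32)
V = -116 (V = -((2 - 1*(-5)) - 1*(-109)) = -((2 + 5) + 109) = -(7 + 109) = -1*116 = -116)
(-(6 - 5*10) + E) + V = (-(6 - 5*10) - 32) - 116 = (-(6 - 50) - 32) - 116 = (-1*(-44) - 32) - 116 = (44 - 32) - 116 = 12 - 116 = -104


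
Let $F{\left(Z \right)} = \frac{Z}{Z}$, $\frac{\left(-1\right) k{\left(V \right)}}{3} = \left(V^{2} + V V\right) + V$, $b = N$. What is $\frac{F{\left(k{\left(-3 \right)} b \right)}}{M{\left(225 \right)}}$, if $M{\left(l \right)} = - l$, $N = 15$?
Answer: $- \frac{1}{225} \approx -0.0044444$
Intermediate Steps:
$b = 15$
$k{\left(V \right)} = - 6 V^{2} - 3 V$ ($k{\left(V \right)} = - 3 \left(\left(V^{2} + V V\right) + V\right) = - 3 \left(\left(V^{2} + V^{2}\right) + V\right) = - 3 \left(2 V^{2} + V\right) = - 3 \left(V + 2 V^{2}\right) = - 6 V^{2} - 3 V$)
$F{\left(Z \right)} = 1$
$\frac{F{\left(k{\left(-3 \right)} b \right)}}{M{\left(225 \right)}} = 1 \frac{1}{\left(-1\right) 225} = 1 \frac{1}{-225} = 1 \left(- \frac{1}{225}\right) = - \frac{1}{225}$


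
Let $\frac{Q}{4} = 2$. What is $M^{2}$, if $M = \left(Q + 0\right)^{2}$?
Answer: $4096$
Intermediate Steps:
$Q = 8$ ($Q = 4 \cdot 2 = 8$)
$M = 64$ ($M = \left(8 + 0\right)^{2} = 8^{2} = 64$)
$M^{2} = 64^{2} = 4096$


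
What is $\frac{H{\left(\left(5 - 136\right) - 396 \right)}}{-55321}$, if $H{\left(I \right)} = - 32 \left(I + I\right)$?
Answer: $- \frac{33728}{55321} \approx -0.60968$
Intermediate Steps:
$H{\left(I \right)} = - 64 I$ ($H{\left(I \right)} = - 32 \cdot 2 I = - 64 I$)
$\frac{H{\left(\left(5 - 136\right) - 396 \right)}}{-55321} = \frac{\left(-64\right) \left(\left(5 - 136\right) - 396\right)}{-55321} = - 64 \left(-131 - 396\right) \left(- \frac{1}{55321}\right) = \left(-64\right) \left(-527\right) \left(- \frac{1}{55321}\right) = 33728 \left(- \frac{1}{55321}\right) = - \frac{33728}{55321}$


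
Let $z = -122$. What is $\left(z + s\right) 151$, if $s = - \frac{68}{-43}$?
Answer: $- \frac{781878}{43} \approx -18183.0$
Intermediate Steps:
$s = \frac{68}{43}$ ($s = \left(-68\right) \left(- \frac{1}{43}\right) = \frac{68}{43} \approx 1.5814$)
$\left(z + s\right) 151 = \left(-122 + \frac{68}{43}\right) 151 = \left(- \frac{5178}{43}\right) 151 = - \frac{781878}{43}$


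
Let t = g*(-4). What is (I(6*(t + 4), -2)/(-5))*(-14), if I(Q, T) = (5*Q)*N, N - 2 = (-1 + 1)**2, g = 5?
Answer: -2688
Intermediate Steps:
t = -20 (t = 5*(-4) = -20)
N = 2 (N = 2 + (-1 + 1)**2 = 2 + 0**2 = 2 + 0 = 2)
I(Q, T) = 10*Q (I(Q, T) = (5*Q)*2 = 10*Q)
(I(6*(t + 4), -2)/(-5))*(-14) = ((10*(6*(-20 + 4)))/(-5))*(-14) = ((10*(6*(-16)))*(-1/5))*(-14) = ((10*(-96))*(-1/5))*(-14) = -960*(-1/5)*(-14) = 192*(-14) = -2688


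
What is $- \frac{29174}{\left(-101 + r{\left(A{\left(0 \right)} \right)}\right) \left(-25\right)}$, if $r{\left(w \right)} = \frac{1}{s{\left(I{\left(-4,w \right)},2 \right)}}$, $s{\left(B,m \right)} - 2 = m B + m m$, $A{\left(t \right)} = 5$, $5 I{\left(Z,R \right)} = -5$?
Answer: $- \frac{116696}{10075} \approx -11.583$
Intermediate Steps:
$I{\left(Z,R \right)} = -1$ ($I{\left(Z,R \right)} = \frac{1}{5} \left(-5\right) = -1$)
$s{\left(B,m \right)} = 2 + m^{2} + B m$ ($s{\left(B,m \right)} = 2 + \left(m B + m m\right) = 2 + \left(B m + m^{2}\right) = 2 + \left(m^{2} + B m\right) = 2 + m^{2} + B m$)
$r{\left(w \right)} = \frac{1}{4}$ ($r{\left(w \right)} = \frac{1}{2 + 2^{2} - 2} = \frac{1}{2 + 4 - 2} = \frac{1}{4}$)
$- \frac{29174}{\left(-101 + r{\left(A{\left(0 \right)} \right)}\right) \left(-25\right)} = - \frac{29174}{\left(-101 + \frac{1}{4}\right) \left(-25\right)} = - \frac{29174}{\left(- \frac{403}{4}\right) \left(-25\right)} = - \frac{29174}{\frac{10075}{4}} = \left(-29174\right) \frac{4}{10075} = - \frac{116696}{10075}$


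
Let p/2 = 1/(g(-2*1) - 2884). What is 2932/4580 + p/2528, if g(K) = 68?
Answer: 2609056647/4075540480 ≈ 0.64017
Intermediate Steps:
p = -1/1408 (p = 2/(68 - 2884) = 2/(-2816) = 2*(-1/2816) = -1/1408 ≈ -0.00071023)
2932/4580 + p/2528 = 2932/4580 - 1/1408/2528 = 2932*(1/4580) - 1/1408*1/2528 = 733/1145 - 1/3559424 = 2609056647/4075540480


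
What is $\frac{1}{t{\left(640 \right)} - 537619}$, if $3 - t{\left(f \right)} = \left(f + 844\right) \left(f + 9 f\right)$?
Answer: $- \frac{1}{10035216} \approx -9.9649 \cdot 10^{-8}$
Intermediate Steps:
$t{\left(f \right)} = 3 - 10 f \left(844 + f\right)$ ($t{\left(f \right)} = 3 - \left(f + 844\right) \left(f + 9 f\right) = 3 - \left(844 + f\right) 10 f = 3 - 10 f \left(844 + f\right)$)
$\frac{1}{t{\left(640 \right)} - 537619} = \frac{1}{\left(3 - 5401600 - 10 \cdot 640^{2}\right) - 537619} = \frac{1}{\left(3 - 5401600 - 4096000\right) - 537619} = \frac{1}{-9497597 - 537619} = \frac{1}{-10035216} = - \frac{1}{10035216}$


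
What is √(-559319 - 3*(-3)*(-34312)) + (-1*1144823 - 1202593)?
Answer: -2347416 + I*√868127 ≈ -2.3474e+6 + 931.73*I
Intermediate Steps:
√(-559319 - 3*(-3)*(-34312)) + (-1*1144823 - 1202593) = √(-559319 + 9*(-34312)) + (-1144823 - 1202593) = √(-559319 - 308808) - 2347416 = √(-868127) - 2347416 = I*√868127 - 2347416 = -2347416 + I*√868127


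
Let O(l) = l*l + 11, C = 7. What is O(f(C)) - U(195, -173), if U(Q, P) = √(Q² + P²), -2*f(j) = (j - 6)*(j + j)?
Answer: 60 - √67954 ≈ -200.68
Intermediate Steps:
f(j) = -j*(-6 + j) (f(j) = -(j - 6)*(j + j)/2 = -(-6 + j)*2*j/2 = -j*(-6 + j))
O(l) = 11 + l² (O(l) = l² + 11 = 11 + l²)
U(Q, P) = √(P² + Q²)
O(f(C)) - U(195, -173) = (11 + (7*(6 - 1*7))²) - √((-173)² + 195²) = (11 + (7*(6 - 7))²) - √(29929 + 38025) = (11 + (7*(-1))²) - √67954 = (11 + (-7)²) - √67954 = (11 + 49) - √67954 = 60 - √67954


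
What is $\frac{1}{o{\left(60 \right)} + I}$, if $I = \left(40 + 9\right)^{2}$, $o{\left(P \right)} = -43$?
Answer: $\frac{1}{2358} \approx 0.00042409$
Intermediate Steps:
$I = 2401$ ($I = 49^{2} = 2401$)
$\frac{1}{o{\left(60 \right)} + I} = \frac{1}{-43 + 2401} = \frac{1}{2358}$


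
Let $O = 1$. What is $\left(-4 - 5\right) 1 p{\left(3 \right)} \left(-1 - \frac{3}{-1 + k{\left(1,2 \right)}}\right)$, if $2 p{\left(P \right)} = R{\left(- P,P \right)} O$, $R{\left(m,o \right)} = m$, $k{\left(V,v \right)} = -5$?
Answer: $- \frac{27}{4} \approx -6.75$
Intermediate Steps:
$p{\left(P \right)} = - \frac{P}{2}$ ($p{\left(P \right)} = \frac{- P 1}{2} = \frac{\left(-1\right) P}{2} = - \frac{P}{2}$)
$\left(-4 - 5\right) 1 p{\left(3 \right)} \left(-1 - \frac{3}{-1 + k{\left(1,2 \right)}}\right) = \left(-4 - 5\right) 1 \left(\left(- \frac{1}{2}\right) 3\right) \left(-1 - \frac{3}{-1 - 5}\right) = \left(-9\right) 1 \left(- \frac{3}{2}\right) \left(-1 - \frac{3}{-6}\right) = \left(-9\right) \left(- \frac{3}{2}\right) \left(-1 - - \frac{1}{2}\right) = \frac{27 \left(-1 + \frac{1}{2}\right)}{2} = \frac{27}{2} \left(- \frac{1}{2}\right) = - \frac{27}{4}$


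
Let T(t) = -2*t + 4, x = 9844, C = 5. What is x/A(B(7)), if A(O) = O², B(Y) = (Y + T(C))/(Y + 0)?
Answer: 482356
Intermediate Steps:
T(t) = 4 - 2*t
B(Y) = (-6 + Y)/Y (B(Y) = (Y + (4 - 2*5))/(Y + 0) = (Y + (4 - 10))/Y = (Y - 6)/Y = (-6 + Y)/Y)
x/A(B(7)) = 9844/(((-6 + 7)/7)²) = 9844/(((⅐)*1)²) = 9844/((⅐)²) = 9844/(1/49) = 9844*49 = 482356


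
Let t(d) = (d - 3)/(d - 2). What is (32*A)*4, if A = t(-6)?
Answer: 144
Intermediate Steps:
t(d) = (-3 + d)/(-2 + d)
A = 9/8 (A = (-3 - 6)/(-2 - 6) = -9/(-8) = -⅛*(-9) = 9/8 ≈ 1.1250)
(32*A)*4 = (32*(9/8))*4 = 36*4 = 144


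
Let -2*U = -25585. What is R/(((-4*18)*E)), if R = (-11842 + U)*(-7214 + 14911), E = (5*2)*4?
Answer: -14631997/5760 ≈ -2540.3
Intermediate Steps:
U = 25585/2 (U = -½*(-25585) = 25585/2 ≈ 12793.)
E = 40 (E = 10*4 = 40)
R = 14631997/2 (R = (-11842 + 25585/2)*(-7214 + 14911) = (1901/2)*7697 = 14631997/2 ≈ 7.3160e+6)
R/(((-4*18)*E)) = 14631997/(2*((-4*18*40))) = 14631997/(2*((-72*40))) = (14631997/2)/(-2880) = (14631997/2)*(-1/2880) = -14631997/5760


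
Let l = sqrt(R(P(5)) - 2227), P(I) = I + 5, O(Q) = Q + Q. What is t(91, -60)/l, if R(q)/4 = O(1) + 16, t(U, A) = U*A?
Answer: 1092*I*sqrt(2155)/431 ≈ 117.62*I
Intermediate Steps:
t(U, A) = A*U
O(Q) = 2*Q
P(I) = 5 + I
R(q) = 72 (R(q) = 4*(2*1 + 16) = 4*(2 + 16) = 4*18 = 72)
l = I*sqrt(2155) (l = sqrt(72 - 2227) = sqrt(-2155) = I*sqrt(2155) ≈ 46.422*I)
t(91, -60)/l = (-60*91)/((I*sqrt(2155))) = -(-1092)*I*sqrt(2155)/431 = 1092*I*sqrt(2155)/431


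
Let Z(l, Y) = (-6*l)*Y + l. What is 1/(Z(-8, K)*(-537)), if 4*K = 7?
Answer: -1/40812 ≈ -2.4503e-5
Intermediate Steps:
K = 7/4 (K = (¼)*7 = 7/4 ≈ 1.7500)
Z(l, Y) = l - 6*Y*l (Z(l, Y) = -6*Y*l + l = l - 6*Y*l)
1/(Z(-8, K)*(-537)) = 1/(-8*(1 - 6*7/4)*(-537)) = 1/(-8*(1 - 21/2)*(-537)) = 1/(-8*(-19/2)*(-537)) = 1/(76*(-537)) = 1/(-40812) = -1/40812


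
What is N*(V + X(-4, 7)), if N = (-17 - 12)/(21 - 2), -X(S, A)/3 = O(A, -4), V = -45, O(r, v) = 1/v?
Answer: 5133/76 ≈ 67.539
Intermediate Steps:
X(S, A) = 3/4 (X(S, A) = -3/(-4) = -3*(-1/4) = 3/4)
N = -29/19 ≈ -1.5263
N*(V + X(-4, 7)) = -29*(-45 + 3/4)/19 = -29/19*(-177/4) = 5133/76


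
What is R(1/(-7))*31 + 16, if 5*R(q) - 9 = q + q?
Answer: 2451/35 ≈ 70.029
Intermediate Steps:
R(q) = 9/5 + 2*q/5 (R(q) = 9/5 + (q + q)/5 = 9/5 + (2*q)/5 = 9/5 + 2*q/5)
R(1/(-7))*31 + 16 = (9/5 + (⅖)/(-7))*31 + 16 = (9/5 + (⅖)*(-⅐))*31 + 16 = (9/5 - 2/35)*31 + 16 = (61/35)*31 + 16 = 1891/35 + 16 = 2451/35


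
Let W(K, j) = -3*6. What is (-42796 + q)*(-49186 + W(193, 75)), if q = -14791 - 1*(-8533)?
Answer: 2413653016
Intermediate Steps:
q = -6258 (q = -14791 + 8533 = -6258)
W(K, j) = -18
(-42796 + q)*(-49186 + W(193, 75)) = (-42796 - 6258)*(-49186 - 18) = -49054*(-49204) = 2413653016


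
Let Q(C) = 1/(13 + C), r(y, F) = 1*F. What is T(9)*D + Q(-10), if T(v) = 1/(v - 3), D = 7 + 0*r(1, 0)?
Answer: 3/2 ≈ 1.5000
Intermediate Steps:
r(y, F) = F
D = 7 (D = 7 + 0*0 = 7 + 0 = 7)
T(v) = 1/(-3 + v)
T(9)*D + Q(-10) = 7/(-3 + 9) + 1/(13 - 10) = 7/6 + 1/3 = 3/2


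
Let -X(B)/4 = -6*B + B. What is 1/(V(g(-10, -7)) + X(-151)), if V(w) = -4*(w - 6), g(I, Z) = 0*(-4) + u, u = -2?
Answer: -1/2988 ≈ -0.00033467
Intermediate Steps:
g(I, Z) = -2 (g(I, Z) = 0*(-4) - 2 = 0 - 2 = -2)
X(B) = 20*B (X(B) = -4*(-6*B + B) = -(-20)*B = 20*B)
V(w) = 24 - 4*w (V(w) = -4*(-6 + w) = 24 - 4*w)
1/(V(g(-10, -7)) + X(-151)) = 1/((24 - 4*(-2)) + 20*(-151)) = 1/((24 + 8) - 3020) = 1/(32 - 3020) = 1/(-2988) = -1/2988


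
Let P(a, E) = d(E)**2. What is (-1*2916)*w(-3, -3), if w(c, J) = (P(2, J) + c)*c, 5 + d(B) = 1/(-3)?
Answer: 222588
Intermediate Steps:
d(B) = -16/3 (d(B) = -5 + 1/(-3) = -5 - 1/3 = -16/3)
P(a, E) = 256/9 (P(a, E) = (-16/3)**2 = 256/9)
w(c, J) = c*(256/9 + c) (w(c, J) = (256/9 + c)*c = c*(256/9 + c))
(-1*2916)*w(-3, -3) = (-1*2916)*((1/9)*(-3)*(256 + 9*(-3))) = -324*(-3)*(256 - 27) = -324*(-3)*229 = -2916*(-229/3) = 222588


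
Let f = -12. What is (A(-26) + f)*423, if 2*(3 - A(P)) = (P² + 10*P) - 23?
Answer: -173853/2 ≈ -86927.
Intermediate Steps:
A(P) = 29/2 - 5*P - P²/2 (A(P) = 3 - ((P² + 10*P) - 23)/2 = 3 - (-23 + P² + 10*P)/2 = 3 + (23/2 - 5*P - P²/2) = 29/2 - 5*P - P²/2)
(A(-26) + f)*423 = ((29/2 - 5*(-26) - ½*(-26)²) - 12)*423 = ((29/2 + 130 - ½*676) - 12)*423 = ((29/2 + 130 - 338) - 12)*423 = (-387/2 - 12)*423 = -411/2*423 = -173853/2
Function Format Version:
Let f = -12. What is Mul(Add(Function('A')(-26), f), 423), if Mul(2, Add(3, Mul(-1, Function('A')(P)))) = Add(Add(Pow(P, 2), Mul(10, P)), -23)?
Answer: Rational(-173853, 2) ≈ -86927.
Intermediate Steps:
Function('A')(P) = Add(Rational(29, 2), Mul(-5, P), Mul(Rational(-1, 2), Pow(P, 2))) (Function('A')(P) = Add(3, Mul(Rational(-1, 2), Add(Add(Pow(P, 2), Mul(10, P)), -23))) = Add(3, Mul(Rational(-1, 2), Add(-23, Pow(P, 2), Mul(10, P)))) = Add(3, Add(Rational(23, 2), Mul(-5, P), Mul(Rational(-1, 2), Pow(P, 2)))) = Add(Rational(29, 2), Mul(-5, P), Mul(Rational(-1, 2), Pow(P, 2))))
Mul(Add(Function('A')(-26), f), 423) = Mul(Add(Add(Rational(29, 2), Mul(-5, -26), Mul(Rational(-1, 2), Pow(-26, 2))), -12), 423) = Mul(Add(Add(Rational(29, 2), 130, Mul(Rational(-1, 2), 676)), -12), 423) = Mul(Add(Add(Rational(29, 2), 130, -338), -12), 423) = Mul(Add(Rational(-387, 2), -12), 423) = Mul(Rational(-411, 2), 423) = Rational(-173853, 2)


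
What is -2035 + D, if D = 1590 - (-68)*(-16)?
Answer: -1533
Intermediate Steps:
D = 502 (D = 1590 - 1*1088 = 1590 - 1088 = 502)
-2035 + D = -2035 + 502 = -1533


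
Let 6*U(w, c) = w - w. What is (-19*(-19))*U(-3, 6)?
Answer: 0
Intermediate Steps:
U(w, c) = 0 (U(w, c) = (w - w)/6 = (1/6)*0 = 0)
(-19*(-19))*U(-3, 6) = -19*(-19)*0 = 361*0 = 0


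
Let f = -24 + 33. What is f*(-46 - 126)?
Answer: -1548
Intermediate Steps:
f = 9
f*(-46 - 126) = 9*(-46 - 126) = 9*(-172) = -1548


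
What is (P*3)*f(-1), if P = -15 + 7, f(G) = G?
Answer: 24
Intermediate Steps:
P = -8
(P*3)*f(-1) = -8*3*(-1) = -24*(-1) = 24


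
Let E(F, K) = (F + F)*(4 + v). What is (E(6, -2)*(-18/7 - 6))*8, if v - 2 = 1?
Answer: -5760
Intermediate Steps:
v = 3 (v = 2 + 1 = 3)
E(F, K) = 14*F (E(F, K) = (F + F)*(4 + 3) = (2*F)*7 = 14*F)
(E(6, -2)*(-18/7 - 6))*8 = ((14*6)*(-18/7 - 6))*8 = (84*(-18*1/7 - 6))*8 = (84*(-18/7 - 6))*8 = (84*(-60/7))*8 = -720*8 = -5760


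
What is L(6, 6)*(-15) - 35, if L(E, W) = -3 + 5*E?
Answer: -440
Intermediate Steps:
L(6, 6)*(-15) - 35 = (-3 + 5*6)*(-15) - 35 = (-3 + 30)*(-15) - 35 = 27*(-15) - 35 = -405 - 35 = -440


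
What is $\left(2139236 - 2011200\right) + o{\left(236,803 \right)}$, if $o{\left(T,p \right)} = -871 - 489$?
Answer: $126676$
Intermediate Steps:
$o{\left(T,p \right)} = -1360$ ($o{\left(T,p \right)} = -871 - 489 = -1360$)
$\left(2139236 - 2011200\right) + o{\left(236,803 \right)} = \left(2139236 - 2011200\right) - 1360 = 128036 - 1360 = 126676$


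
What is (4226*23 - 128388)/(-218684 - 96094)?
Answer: 15595/157389 ≈ 0.099086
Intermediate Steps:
(4226*23 - 128388)/(-218684 - 96094) = (97198 - 128388)/(-314778) = -31190*(-1/314778) = 15595/157389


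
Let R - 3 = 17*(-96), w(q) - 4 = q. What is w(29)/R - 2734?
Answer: -1484573/543 ≈ -2734.0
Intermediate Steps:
w(q) = 4 + q
R = -1629 (R = 3 + 17*(-96) = 3 - 1632 = -1629)
w(29)/R - 2734 = (4 + 29)/(-1629) - 2734 = 33*(-1/1629) - 2734 = -11/543 - 2734 = -1484573/543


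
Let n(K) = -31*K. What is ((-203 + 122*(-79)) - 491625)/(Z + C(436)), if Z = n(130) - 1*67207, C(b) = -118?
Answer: 501466/71355 ≈ 7.0278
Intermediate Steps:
Z = -71237 (Z = -31*130 - 1*67207 = -4030 - 67207 = -71237)
((-203 + 122*(-79)) - 491625)/(Z + C(436)) = ((-203 + 122*(-79)) - 491625)/(-71237 - 118) = ((-203 - 9638) - 491625)/(-71355) = (-9841 - 491625)*(-1/71355) = -501466*(-1/71355) = 501466/71355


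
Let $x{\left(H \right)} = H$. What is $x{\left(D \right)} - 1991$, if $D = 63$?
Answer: $-1928$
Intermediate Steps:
$x{\left(D \right)} - 1991 = 63 - 1991 = -1928$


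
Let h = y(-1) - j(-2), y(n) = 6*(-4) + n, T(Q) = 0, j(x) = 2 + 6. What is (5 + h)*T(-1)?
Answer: 0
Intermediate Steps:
j(x) = 8
y(n) = -24 + n
h = -33 (h = (-24 - 1) - 1*8 = -25 - 8 = -33)
(5 + h)*T(-1) = (5 - 33)*0 = -28*0 = 0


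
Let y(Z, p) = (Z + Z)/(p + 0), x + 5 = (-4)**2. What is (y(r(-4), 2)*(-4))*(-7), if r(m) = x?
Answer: 308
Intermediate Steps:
x = 11 (x = -5 + (-4)**2 = -5 + 16 = 11)
r(m) = 11
y(Z, p) = 2*Z/p (y(Z, p) = (2*Z)/p = 2*Z/p)
(y(r(-4), 2)*(-4))*(-7) = ((2*11/2)*(-4))*(-7) = ((2*11*(1/2))*(-4))*(-7) = (11*(-4))*(-7) = -44*(-7) = 308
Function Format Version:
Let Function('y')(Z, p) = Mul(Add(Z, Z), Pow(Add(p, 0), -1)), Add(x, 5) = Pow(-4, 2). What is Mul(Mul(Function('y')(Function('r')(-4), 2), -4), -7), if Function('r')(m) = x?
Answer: 308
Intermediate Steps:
x = 11 (x = Add(-5, Pow(-4, 2)) = Add(-5, 16) = 11)
Function('r')(m) = 11
Function('y')(Z, p) = Mul(2, Z, Pow(p, -1)) (Function('y')(Z, p) = Mul(Mul(2, Z), Pow(p, -1)) = Mul(2, Z, Pow(p, -1)))
Mul(Mul(Function('y')(Function('r')(-4), 2), -4), -7) = Mul(Mul(Mul(2, 11, Pow(2, -1)), -4), -7) = Mul(Mul(Mul(2, 11, Rational(1, 2)), -4), -7) = Mul(Mul(11, -4), -7) = Mul(-44, -7) = 308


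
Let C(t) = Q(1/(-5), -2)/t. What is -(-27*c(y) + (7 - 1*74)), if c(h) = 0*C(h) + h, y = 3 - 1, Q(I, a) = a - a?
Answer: 121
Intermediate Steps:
Q(I, a) = 0
C(t) = 0 (C(t) = 0/t = 0)
y = 2
c(h) = h (c(h) = 0*0 + h = 0 + h = h)
-(-27*c(y) + (7 - 1*74)) = -(-27*2 + (7 - 1*74)) = -(-54 + (7 - 74)) = -(-54 - 67) = -1*(-121) = 121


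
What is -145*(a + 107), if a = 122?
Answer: -33205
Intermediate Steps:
-145*(a + 107) = -145*(122 + 107) = -145*229 = -33205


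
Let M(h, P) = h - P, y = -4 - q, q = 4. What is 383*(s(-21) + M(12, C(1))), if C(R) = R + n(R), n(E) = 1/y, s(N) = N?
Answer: -30257/8 ≈ -3782.1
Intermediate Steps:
y = -8 (y = -4 - 1*4 = -4 - 4 = -8)
n(E) = -1/8 (n(E) = 1/(-8) = -1/8)
C(R) = -1/8 + R (C(R) = R - 1/8 = -1/8 + R)
383*(s(-21) + M(12, C(1))) = 383*(-21 + (12 - (-1/8 + 1))) = 383*(-21 + (12 - 1*7/8)) = 383*(-21 + (12 - 7/8)) = 383*(-21 + 89/8) = 383*(-79/8) = -30257/8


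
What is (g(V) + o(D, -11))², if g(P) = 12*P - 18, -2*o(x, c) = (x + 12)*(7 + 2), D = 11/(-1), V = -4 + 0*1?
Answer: 19881/4 ≈ 4970.3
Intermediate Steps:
V = -4 (V = -4 + 0 = -4)
D = -11 (D = 11*(-1) = -11)
o(x, c) = -54 - 9*x/2 (o(x, c) = -(x + 12)*(7 + 2)/2 = -(12 + x)*9/2 = -(108 + 9*x)/2 = -54 - 9*x/2)
g(P) = -18 + 12*P
(g(V) + o(D, -11))² = ((-18 + 12*(-4)) + (-54 - 9/2*(-11)))² = ((-18 - 48) + (-54 + 99/2))² = (-66 - 9/2)² = (-141/2)² = 19881/4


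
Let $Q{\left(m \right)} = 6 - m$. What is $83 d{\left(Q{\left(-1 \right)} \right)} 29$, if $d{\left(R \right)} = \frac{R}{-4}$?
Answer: $- \frac{16849}{4} \approx -4212.3$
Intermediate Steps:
$d{\left(R \right)} = - \frac{R}{4}$ ($d{\left(R \right)} = R \left(- \frac{1}{4}\right) = - \frac{R}{4}$)
$83 d{\left(Q{\left(-1 \right)} \right)} 29 = 83 \left(- \frac{6 - -1}{4}\right) 29 = 83 \left(- \frac{6 + 1}{4}\right) 29 = 83 \left(\left(- \frac{1}{4}\right) 7\right) 29 = 83 \left(- \frac{7}{4}\right) 29 = \left(- \frac{581}{4}\right) 29 = - \frac{16849}{4}$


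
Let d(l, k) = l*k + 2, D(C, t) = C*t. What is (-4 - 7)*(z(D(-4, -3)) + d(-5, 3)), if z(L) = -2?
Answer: 165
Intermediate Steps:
d(l, k) = 2 + k*l (d(l, k) = k*l + 2 = 2 + k*l)
(-4 - 7)*(z(D(-4, -3)) + d(-5, 3)) = (-4 - 7)*(-2 + (2 + 3*(-5))) = -11*(-2 + (2 - 15)) = -11*(-2 - 13) = -11*(-15) = 165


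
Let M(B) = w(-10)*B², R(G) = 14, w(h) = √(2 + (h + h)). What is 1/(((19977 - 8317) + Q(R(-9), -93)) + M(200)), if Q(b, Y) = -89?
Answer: 3857/9644629347 - 40000*I*√2/9644629347 ≈ 3.9991e-7 - 5.8653e-6*I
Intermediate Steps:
w(h) = √(2 + 2*h)
M(B) = 3*I*√2*B² (M(B) = √(2 + 2*(-10))*B² = √(2 - 20)*B² = √(-18)*B² = (3*I*√2)*B² = 3*I*√2*B²)
1/(((19977 - 8317) + Q(R(-9), -93)) + M(200)) = 1/(((19977 - 8317) - 89) + 3*I*√2*200²) = 1/((11660 - 89) + 3*I*√2*40000) = 1/(11571 + 120000*I*√2)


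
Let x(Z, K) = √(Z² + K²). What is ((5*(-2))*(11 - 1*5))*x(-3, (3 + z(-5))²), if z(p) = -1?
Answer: -300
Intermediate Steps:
x(Z, K) = √(K² + Z²)
((5*(-2))*(11 - 1*5))*x(-3, (3 + z(-5))²) = ((5*(-2))*(11 - 1*5))*√(((3 - 1)²)² + (-3)²) = (-10*(11 - 5))*√((2²)² + 9) = (-10*6)*√(4² + 9) = -60*√(16 + 9) = -60*√25 = -60*5 = -300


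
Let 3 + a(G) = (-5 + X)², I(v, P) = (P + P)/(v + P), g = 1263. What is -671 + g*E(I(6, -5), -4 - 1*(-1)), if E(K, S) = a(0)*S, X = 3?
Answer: -4460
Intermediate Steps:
I(v, P) = 2*P/(P + v) (I(v, P) = (2*P)/(P + v) = 2*P/(P + v))
a(G) = 1 (a(G) = -3 + (-5 + 3)² = -3 + (-2)² = -3 + 4 = 1)
E(K, S) = S (E(K, S) = 1*S = S)
-671 + g*E(I(6, -5), -4 - 1*(-1)) = -671 + 1263*(-4 - 1*(-1)) = -671 + 1263*(-4 + 1) = -671 + 1263*(-3) = -671 - 3789 = -4460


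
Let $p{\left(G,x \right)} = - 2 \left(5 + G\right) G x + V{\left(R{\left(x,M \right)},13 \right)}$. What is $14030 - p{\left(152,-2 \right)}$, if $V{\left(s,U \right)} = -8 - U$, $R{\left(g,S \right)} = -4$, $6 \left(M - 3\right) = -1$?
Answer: $-81405$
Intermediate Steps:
$M = \frac{17}{6}$ ($M = 3 + \frac{1}{6} \left(-1\right) = 3 - \frac{1}{6} = \frac{17}{6} \approx 2.8333$)
$p{\left(G,x \right)} = -21 + G x \left(-10 - 2 G\right)$ ($p{\left(G,x \right)} = - 2 \left(5 + G\right) G x - 21 = \left(-10 - 2 G\right) G x - 21 = G \left(-10 - 2 G\right) x - 21 = G x \left(-10 - 2 G\right) - 21 = -21 + G x \left(-10 - 2 G\right)$)
$14030 - p{\left(152,-2 \right)} = 14030 - \left(-21 - 1520 \left(-2\right) - - 4 \cdot 152^{2}\right) = 14030 - \left(-21 + 3040 - \left(-4\right) 23104\right) = 14030 - \left(-21 + 3040 + 92416\right) = 14030 - 95435 = -81405$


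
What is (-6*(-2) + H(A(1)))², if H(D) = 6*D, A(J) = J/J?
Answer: 324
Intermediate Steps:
A(J) = 1
(-6*(-2) + H(A(1)))² = (-6*(-2) + 6*1)² = (12 + 6)² = 18² = 324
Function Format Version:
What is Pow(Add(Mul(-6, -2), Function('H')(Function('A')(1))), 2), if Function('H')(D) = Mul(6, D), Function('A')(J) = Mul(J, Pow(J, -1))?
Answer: 324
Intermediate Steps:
Function('A')(J) = 1
Pow(Add(Mul(-6, -2), Function('H')(Function('A')(1))), 2) = Pow(Add(Mul(-6, -2), Mul(6, 1)), 2) = Pow(Add(12, 6), 2) = Pow(18, 2) = 324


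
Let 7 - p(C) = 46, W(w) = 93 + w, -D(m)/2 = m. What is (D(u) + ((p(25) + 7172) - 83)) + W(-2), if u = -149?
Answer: 7439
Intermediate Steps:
D(m) = -2*m
p(C) = -39 (p(C) = 7 - 1*46 = 7 - 46 = -39)
(D(u) + ((p(25) + 7172) - 83)) + W(-2) = (-2*(-149) + ((-39 + 7172) - 83)) + (93 - 2) = (298 + (7133 - 83)) + 91 = (298 + 7050) + 91 = 7348 + 91 = 7439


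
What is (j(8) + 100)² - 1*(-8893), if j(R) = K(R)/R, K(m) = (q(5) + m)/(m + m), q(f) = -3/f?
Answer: 7743310169/409600 ≈ 18905.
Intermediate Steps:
K(m) = (-⅗ + m)/(2*m) (K(m) = (-3/5 + m)/(m + m) = (-3*⅕ + m)/((2*m)) = (-⅗ + m)*(1/(2*m)) = (-⅗ + m)/(2*m))
j(R) = (-3 + 5*R)/(10*R²) (j(R) = ((-3 + 5*R)/(10*R))/R = (-3 + 5*R)/(10*R²))
(j(8) + 100)² - 1*(-8893) = ((⅒)*(-3 + 5*8)/8² + 100)² - 1*(-8893) = ((⅒)*(1/64)*(-3 + 40) + 100)² + 8893 = ((⅒)*(1/64)*37 + 100)² + 8893 = (37/640 + 100)² + 8893 = (64037/640)² + 8893 = 4100737369/409600 + 8893 = 7743310169/409600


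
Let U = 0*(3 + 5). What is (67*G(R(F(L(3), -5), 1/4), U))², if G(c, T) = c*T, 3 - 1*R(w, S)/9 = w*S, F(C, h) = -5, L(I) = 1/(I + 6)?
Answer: 0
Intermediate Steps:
L(I) = 1/(6 + I)
R(w, S) = 27 - 9*S*w (R(w, S) = 27 - 9*w*S = 27 - 9*S*w)
U = 0 (U = 0*8 = 0)
G(c, T) = T*c
(67*G(R(F(L(3), -5), 1/4), U))² = (67*(0*(27 - 9*(-5)/4)))² = (67*(0*(27 - 9*¼*(-5))))² = (67*(0*(27 + 45/4)))² = (67*(0*(153/4)))² = (67*0)² = 0² = 0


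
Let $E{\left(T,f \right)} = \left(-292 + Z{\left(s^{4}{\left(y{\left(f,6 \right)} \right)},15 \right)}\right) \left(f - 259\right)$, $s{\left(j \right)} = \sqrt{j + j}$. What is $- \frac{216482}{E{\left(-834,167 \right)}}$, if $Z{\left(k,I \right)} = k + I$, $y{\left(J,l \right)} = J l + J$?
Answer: $\frac{108241}{251434482} \approx 0.00043049$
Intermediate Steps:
$y{\left(J,l \right)} = J + J l$
$s{\left(j \right)} = \sqrt{2} \sqrt{j}$ ($s{\left(j \right)} = \sqrt{2 j} = \sqrt{2} \sqrt{j}$)
$Z{\left(k,I \right)} = I + k$
$E{\left(T,f \right)} = \left(-277 + 196 f^{2}\right) \left(-259 + f\right)$ ($E{\left(T,f \right)} = \left(-292 + \left(15 + \left(\sqrt{2} \sqrt{f \left(1 + 6\right)}\right)^{4}\right)\right) \left(f - 259\right) = \left(-292 + \left(15 + \left(\sqrt{2} \sqrt{f 7}\right)^{4}\right)\right) \left(-259 + f\right) = \left(-292 + \left(15 + \left(\sqrt{2} \sqrt{7 f}\right)^{4}\right)\right) \left(-259 + f\right) = \left(-292 + \left(15 + \left(\sqrt{2} \sqrt{7} \sqrt{f}\right)^{4}\right)\right) \left(-259 + f\right) = \left(-292 + \left(15 + \left(\sqrt{14} \sqrt{f}\right)^{4}\right)\right) \left(-259 + f\right) = \left(-292 + \left(15 + 196 f^{2}\right)\right) \left(-259 + f\right) = \left(-277 + 196 f^{2}\right) \left(-259 + f\right)$)
$- \frac{216482}{E{\left(-834,167 \right)}} = - \frac{216482}{71743 - 50764 \cdot 167^{2} - 46259 + 196 \cdot 167^{3}} = - \frac{216482}{71743 - 1415757196 - 46259 + 196 \cdot 4657463} = - \frac{216482}{71743 - 1415757196 - 46259 + 912862748} = - \frac{216482}{-502868964} = \left(-216482\right) \left(- \frac{1}{502868964}\right) = \frac{108241}{251434482}$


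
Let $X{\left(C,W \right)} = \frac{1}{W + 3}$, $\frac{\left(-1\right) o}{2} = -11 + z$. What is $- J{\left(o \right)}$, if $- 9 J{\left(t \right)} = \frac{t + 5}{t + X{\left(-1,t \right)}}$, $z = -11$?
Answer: $\frac{2303}{18621} \approx 0.12368$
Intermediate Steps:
$o = 44$ ($o = - 2 \left(-11 - 11\right) = \left(-2\right) \left(-22\right) = 44$)
$X{\left(C,W \right)} = \frac{1}{3 + W}$
$J{\left(t \right)} = - \frac{5 + t}{9 \left(t + \frac{1}{3 + t}\right)}$ ($J{\left(t \right)} = - \frac{\left(t + 5\right) \frac{1}{t + \frac{1}{3 + t}}}{9} = - \frac{\left(5 + t\right) \frac{1}{t + \frac{1}{3 + t}}}{9} = - \frac{\frac{1}{t + \frac{1}{3 + t}} \left(5 + t\right)}{9} = - \frac{5 + t}{9 \left(t + \frac{1}{3 + t}\right)}$)
$- J{\left(o \right)} = - \frac{\left(-1\right) \left(3 + 44\right) \left(5 + 44\right)}{9 + 9 \cdot 44 \left(3 + 44\right)} = - \frac{\left(-1\right) 47 \cdot 49}{9 + 9 \cdot 44 \cdot 47} = - \frac{\left(-1\right) 47 \cdot 49}{9 + 18612} = - \frac{\left(-1\right) 47 \cdot 49}{18621} = \left(-1\right) \left(- \frac{2303}{18621}\right) = \frac{2303}{18621}$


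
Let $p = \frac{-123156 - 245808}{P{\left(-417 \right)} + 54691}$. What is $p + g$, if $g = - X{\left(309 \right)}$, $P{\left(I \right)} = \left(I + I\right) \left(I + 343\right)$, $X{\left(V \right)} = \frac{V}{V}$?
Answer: $- \frac{485371}{116407} \approx -4.1696$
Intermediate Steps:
$X{\left(V \right)} = 1$
$P{\left(I \right)} = 2 I \left(343 + I\right)$
$g = -1$ ($g = \left(-1\right) 1 = -1$)
$p = - \frac{368964}{116407}$ ($p = \frac{-123156 - 245808}{2 \left(-417\right) \left(343 - 417\right) + 54691} = - \frac{368964}{2 \left(-417\right) \left(-74\right) + 54691} = - \frac{368964}{61716 + 54691} = - \frac{368964}{116407} \approx -3.1696$)
$p + g = - \frac{368964}{116407} - 1 = - \frac{485371}{116407}$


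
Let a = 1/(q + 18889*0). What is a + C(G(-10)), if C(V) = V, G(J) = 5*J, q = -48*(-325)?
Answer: -779999/15600 ≈ -50.000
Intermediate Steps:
q = 15600
a = 1/15600 (a = 1/(15600 + 18889*0) = 1/(15600 + 0) = 1/15600 ≈ 6.4103e-5)
a + C(G(-10)) = 1/15600 + 5*(-10) = 1/15600 - 50 = -779999/15600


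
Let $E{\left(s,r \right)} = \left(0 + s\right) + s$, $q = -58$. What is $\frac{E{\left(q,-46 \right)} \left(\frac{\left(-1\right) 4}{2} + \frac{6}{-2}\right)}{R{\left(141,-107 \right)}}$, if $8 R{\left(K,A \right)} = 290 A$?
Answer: $- \frac{16}{107} \approx -0.14953$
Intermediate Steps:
$R{\left(K,A \right)} = \frac{145 A}{4}$ ($R{\left(K,A \right)} = \frac{290 A}{8} = \frac{145 A}{4}$)
$E{\left(s,r \right)} = 2 s$ ($E{\left(s,r \right)} = s + s = 2 s$)
$\frac{E{\left(q,-46 \right)} \left(\frac{\left(-1\right) 4}{2} + \frac{6}{-2}\right)}{R{\left(141,-107 \right)}} = \frac{2 \left(-58\right) \left(\frac{\left(-1\right) 4}{2} + \frac{6}{-2}\right)}{\frac{145}{4} \left(-107\right)} = \frac{\left(-116\right) \left(\left(-4\right) \frac{1}{2} + 6 \left(- \frac{1}{2}\right)\right)}{- \frac{15515}{4}} = - 116 \left(-2 - 3\right) \left(- \frac{4}{15515}\right) = \left(-116\right) \left(-5\right) \left(- \frac{4}{15515}\right) = 580 \left(- \frac{4}{15515}\right) = - \frac{16}{107}$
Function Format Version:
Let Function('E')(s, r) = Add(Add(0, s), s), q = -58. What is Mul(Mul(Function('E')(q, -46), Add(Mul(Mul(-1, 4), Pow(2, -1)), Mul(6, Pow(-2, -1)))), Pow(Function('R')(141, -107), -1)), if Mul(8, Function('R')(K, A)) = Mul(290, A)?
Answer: Rational(-16, 107) ≈ -0.14953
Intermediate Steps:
Function('R')(K, A) = Mul(Rational(145, 4), A) (Function('R')(K, A) = Mul(Rational(1, 8), Mul(290, A)) = Mul(Rational(145, 4), A))
Function('E')(s, r) = Mul(2, s) (Function('E')(s, r) = Add(s, s) = Mul(2, s))
Mul(Mul(Function('E')(q, -46), Add(Mul(Mul(-1, 4), Pow(2, -1)), Mul(6, Pow(-2, -1)))), Pow(Function('R')(141, -107), -1)) = Mul(Mul(Mul(2, -58), Add(Mul(Mul(-1, 4), Pow(2, -1)), Mul(6, Pow(-2, -1)))), Pow(Mul(Rational(145, 4), -107), -1)) = Mul(Mul(-116, Add(Mul(-4, Rational(1, 2)), Mul(6, Rational(-1, 2)))), Pow(Rational(-15515, 4), -1)) = Mul(Mul(-116, Add(-2, -3)), Rational(-4, 15515)) = Mul(Mul(-116, -5), Rational(-4, 15515)) = Mul(580, Rational(-4, 15515)) = Rational(-16, 107)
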